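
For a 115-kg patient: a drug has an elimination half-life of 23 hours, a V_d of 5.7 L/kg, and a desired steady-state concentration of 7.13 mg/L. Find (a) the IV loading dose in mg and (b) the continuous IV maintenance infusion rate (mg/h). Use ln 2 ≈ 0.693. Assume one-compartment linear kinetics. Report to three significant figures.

(a) 4670 mg; (b) 141 mg/h

Total Vd = 5.7 × 115 = 655.5 L
LD = Vd × C = 655.5 × 7.13 = 4674 mg
CL = 0.693 × Vd / t½ = 0.693 × 655.5 / 23 = 19.75 L/h
Infusion rate = CL × Css = 19.75 × 7.13 = 140.8 mg/h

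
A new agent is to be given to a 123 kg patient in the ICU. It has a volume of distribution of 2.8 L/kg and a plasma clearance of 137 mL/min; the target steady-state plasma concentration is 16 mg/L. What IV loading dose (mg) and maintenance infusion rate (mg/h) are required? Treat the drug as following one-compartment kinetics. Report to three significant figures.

Vd = 2.8 L/kg × 123 kg = 344.4 L
LD = Vd · C_target = 344.4 × 16 = 5510 mg
CL = 137 mL/min × 60/1000 = 8.220 L/h
Infusion rate = 8.220 L/h × 16 mg/L = 131.5 mg/h

(a) 5510 mg; (b) 132 mg/h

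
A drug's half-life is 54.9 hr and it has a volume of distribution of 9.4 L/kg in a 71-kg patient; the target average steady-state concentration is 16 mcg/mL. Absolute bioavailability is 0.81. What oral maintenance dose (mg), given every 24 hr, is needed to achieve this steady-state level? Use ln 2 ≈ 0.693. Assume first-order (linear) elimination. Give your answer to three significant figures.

Vd(total) = 71 kg × 9.4 L/kg = 667.4 L
CL = 0.693 × Vd / t½ = 0.693 × 667.4 / 54.9 = 8.425 L/h
D = CL × Css × τ / F = 8.425 × 16 × 24 / 0.81 = 3994 mg

3990 mg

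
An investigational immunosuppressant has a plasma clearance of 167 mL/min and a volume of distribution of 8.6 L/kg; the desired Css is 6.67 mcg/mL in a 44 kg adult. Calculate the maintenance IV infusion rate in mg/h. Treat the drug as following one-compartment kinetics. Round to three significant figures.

66.8 mg/h

CL = 167 mL/min × 60/1000 = 10.02 L/h
At steady state, infusion rate equals elimination rate: rate in = CL × Css.
Rate = CL × Css = 10.02 × 6.67 = 66.83 mg/h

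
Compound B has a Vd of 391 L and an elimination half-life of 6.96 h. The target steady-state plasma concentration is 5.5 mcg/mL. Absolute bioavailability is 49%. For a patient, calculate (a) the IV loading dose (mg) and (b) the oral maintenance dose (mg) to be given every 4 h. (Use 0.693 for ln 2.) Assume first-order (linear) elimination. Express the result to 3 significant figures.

LD = Vd × C = 391.0 × 5.5 = 2151 mg
CL = 0.693 × Vd / t½ = 0.693 × 391.0 / 6.96 = 38.93 L/h
D = CL × Css × τ / F = 38.93 × 5.5 × 4 / 0.49 = 1748 mg

(a) 2150 mg; (b) 1750 mg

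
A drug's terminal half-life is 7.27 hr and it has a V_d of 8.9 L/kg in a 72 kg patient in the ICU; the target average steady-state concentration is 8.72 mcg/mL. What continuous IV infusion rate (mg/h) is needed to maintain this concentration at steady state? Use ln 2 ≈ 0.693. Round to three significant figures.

533 mg/h

Vd(total) = 72 kg × 8.9 L/kg = 640.8 L
CL = 0.693 × Vd / t½ = 0.693 × 640.8 / 7.27 = 61.08 L/h
Infusion rate = CL × Css = 61.08 × 8.72 = 532.6 mg/h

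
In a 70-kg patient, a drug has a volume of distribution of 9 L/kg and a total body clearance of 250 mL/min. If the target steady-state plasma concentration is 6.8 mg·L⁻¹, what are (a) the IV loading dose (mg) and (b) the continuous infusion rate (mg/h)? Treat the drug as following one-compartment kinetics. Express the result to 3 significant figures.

Total Vd = 9 × 70 = 630.0 L
LD = Vd · C_target = 630.0 × 6.8 = 4284 mg
CL = 250 mL/min = 250 × 0.06 = 15.00 L/h
Maintenance: replace elimination → rate = CL × Css = 15.00 × 6.8 = 102.0 mg/h

(a) 4280 mg; (b) 102 mg/h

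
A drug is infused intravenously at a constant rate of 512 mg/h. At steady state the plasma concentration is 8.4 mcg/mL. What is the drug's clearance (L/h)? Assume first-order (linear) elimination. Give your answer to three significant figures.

61.0 L/h

At steady state, infusion rate = CL × Css, so CL = rate / Css.
CL = 512 / 8.4 = 60.95 L/h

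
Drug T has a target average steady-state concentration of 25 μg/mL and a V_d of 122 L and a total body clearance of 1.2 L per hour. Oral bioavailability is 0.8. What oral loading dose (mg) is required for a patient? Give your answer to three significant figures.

3810 mg

LD = Vd × C / F = 122.0 × 25.00 / 0.8 = 3813 mg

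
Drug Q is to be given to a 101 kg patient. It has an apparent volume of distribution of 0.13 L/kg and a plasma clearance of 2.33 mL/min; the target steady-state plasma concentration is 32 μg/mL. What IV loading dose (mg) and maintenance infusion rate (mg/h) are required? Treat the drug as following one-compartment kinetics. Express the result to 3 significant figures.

Vd = 0.13 L/kg × 101 kg = 13.13 L
Loading: fill Vd to C_target → 13.13 L × 32 mg/L = 420.2 mg
CL = 2.33 mL/min × 60/1000 = 0.1398 L/h
Maintenance infusion rate = CL × Css = 0.1398 × 32 = 4.474 mg/h

(a) 420 mg; (b) 4.47 mg/h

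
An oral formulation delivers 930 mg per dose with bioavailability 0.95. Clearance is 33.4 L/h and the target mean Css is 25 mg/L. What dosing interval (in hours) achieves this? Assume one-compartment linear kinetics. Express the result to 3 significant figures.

F·D/τ = CL·Css → τ = F·D / (CL·Css).
τ = 0.95 × 930 / (33.4 × 25) = 1.058 h

1.06 h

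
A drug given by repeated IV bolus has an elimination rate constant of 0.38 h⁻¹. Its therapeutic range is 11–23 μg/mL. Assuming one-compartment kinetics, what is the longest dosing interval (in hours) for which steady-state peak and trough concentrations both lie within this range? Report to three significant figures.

Between IV bolus doses, concentration decays as C = C₀·e^(−kτ), so C_peak/C_trough = e^(kτ).
τ_max = ln(C_peak/C_trough) / k = ln(23/11) / 0.3800 = 0.7376 / 0.3800 = 1.941 h

1.94 h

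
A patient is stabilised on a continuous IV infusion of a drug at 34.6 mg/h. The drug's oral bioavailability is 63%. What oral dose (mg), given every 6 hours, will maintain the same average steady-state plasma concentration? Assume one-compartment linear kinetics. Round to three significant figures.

330 mg

To maintain the same Css, the systemic dosing rate must be unchanged: F·D/τ = infusion rate.
D = rate × τ / F = 34.6 × 6 / 0.63 = 329.5 mg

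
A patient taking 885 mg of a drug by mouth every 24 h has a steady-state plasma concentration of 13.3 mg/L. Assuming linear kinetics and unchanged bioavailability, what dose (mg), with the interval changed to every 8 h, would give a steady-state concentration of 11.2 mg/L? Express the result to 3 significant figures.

With linear kinetics, Css is proportional to dose rate (D/τ) at fixed clearance.
D₂ = D₁ × (Css,target / Css,current) × (τ₂/τ₁) = 885 × (11.2/13.3) × (8/24) = 248.4 mg

248 mg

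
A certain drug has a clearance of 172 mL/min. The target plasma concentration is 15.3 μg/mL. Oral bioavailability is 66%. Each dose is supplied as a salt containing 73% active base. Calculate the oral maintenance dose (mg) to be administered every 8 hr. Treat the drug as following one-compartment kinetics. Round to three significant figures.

CL = 172 mL/min × 60/1000 = 10.32 L/h
At steady state, dose per interval replaces the amount cleared in that interval: F·S·D/τ = CL·Css.
D = CL × Css × τ / F / S = 10.32 × 15.3 × 8 / 0.66 / 0.73 = 2622 mg

2620 mg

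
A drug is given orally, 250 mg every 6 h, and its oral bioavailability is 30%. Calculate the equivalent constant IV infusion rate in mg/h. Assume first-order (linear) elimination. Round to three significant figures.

12.5 mg/h

Equivalent systemic input: infusion rate = F·D/τ.
Rate = 0.3 × 250 / 6 = 12.50 mg/h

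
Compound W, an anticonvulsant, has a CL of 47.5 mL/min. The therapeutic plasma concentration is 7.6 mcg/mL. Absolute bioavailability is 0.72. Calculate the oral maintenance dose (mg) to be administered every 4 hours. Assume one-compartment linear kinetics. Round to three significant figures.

120 mg

CL = 47.5 mL/min = 47.5 × 0.06 = 2.850 L/h
At steady state, dose per interval replaces the amount cleared in that interval: F·D/τ = CL·Css.
D = CL × Css × τ / F = 2.850 × 7.6 × 4 / 0.72 = 120.3 mg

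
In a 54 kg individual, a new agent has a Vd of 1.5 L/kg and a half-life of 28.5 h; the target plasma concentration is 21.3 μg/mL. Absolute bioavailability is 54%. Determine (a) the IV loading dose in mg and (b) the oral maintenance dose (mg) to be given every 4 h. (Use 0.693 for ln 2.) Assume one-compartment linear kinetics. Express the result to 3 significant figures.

(a) 1730 mg; (b) 311 mg

Vd(total) = 54 kg × 1.5 L/kg = 81.00 L
LD = Vd × C = 81.00 × 21.3 = 1725 mg
CL = 0.693 × Vd / t½ = 0.693 × 81.00 / 28.5 = 1.970 L/h
D = CL × Css × τ / F = 1.970 × 21.3 × 4 / 0.54 = 310.8 mg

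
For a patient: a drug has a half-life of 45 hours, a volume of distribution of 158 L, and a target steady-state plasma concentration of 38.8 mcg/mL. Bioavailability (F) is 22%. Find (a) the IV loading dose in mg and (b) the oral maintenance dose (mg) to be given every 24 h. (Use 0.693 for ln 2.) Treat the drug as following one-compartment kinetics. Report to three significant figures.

(a) 6130 mg; (b) 10300 mg

LD = Vd × C = 158.0 × 38.8 = 6130 mg
CL = 0.693 × Vd / t½ = 0.693 × 158.0 / 45 = 2.433 L/h
D = CL × Css × τ / F = 2.433 × 38.8 × 24 / 0.22 = 10300 mg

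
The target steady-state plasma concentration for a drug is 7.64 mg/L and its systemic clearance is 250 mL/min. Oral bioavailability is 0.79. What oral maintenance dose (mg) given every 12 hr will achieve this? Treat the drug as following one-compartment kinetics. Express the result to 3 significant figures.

Convert clearance: 250 mL/min × 60 min/h ÷ 1000 mL/L = 15.00 L/h
D = CL × Css × τ / F = 15.00 × 7.64 × 12 / 0.79 = 1741 mg

1740 mg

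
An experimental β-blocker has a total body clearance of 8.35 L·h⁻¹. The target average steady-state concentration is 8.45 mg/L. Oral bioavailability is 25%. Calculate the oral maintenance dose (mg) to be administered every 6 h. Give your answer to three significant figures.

D = CL × Css × τ / F = 8.350 × 8.45 × 6 / 0.25 = 1693 mg

1690 mg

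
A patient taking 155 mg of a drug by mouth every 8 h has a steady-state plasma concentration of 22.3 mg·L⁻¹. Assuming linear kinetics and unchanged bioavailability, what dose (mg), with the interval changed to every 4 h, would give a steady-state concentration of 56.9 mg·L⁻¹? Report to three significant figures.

For first-order elimination, Css ∝ F·D/(CL·τ); F and CL are unchanged, so Css ∝ D/τ.
D₂ = D₁ × (Css,target / Css,current) × (τ₂/τ₁) = 155 × (56.9/22.3) × (4/8) = 197.7 mg

198 mg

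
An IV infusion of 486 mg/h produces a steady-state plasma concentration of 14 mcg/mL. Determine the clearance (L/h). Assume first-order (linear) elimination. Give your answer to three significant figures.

34.7 L/h

At steady state, infusion rate = CL × Css, so CL = rate / Css.
CL = 486 / 14 = 34.71 L/h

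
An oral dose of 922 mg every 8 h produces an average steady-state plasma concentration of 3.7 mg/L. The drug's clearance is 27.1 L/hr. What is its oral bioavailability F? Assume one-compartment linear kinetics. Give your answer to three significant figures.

F·D/τ = CL·Css at steady state → F = CL·Css·τ / D.
F = 27.1 × 3.7 × 8 / 922 = 0.870

0.870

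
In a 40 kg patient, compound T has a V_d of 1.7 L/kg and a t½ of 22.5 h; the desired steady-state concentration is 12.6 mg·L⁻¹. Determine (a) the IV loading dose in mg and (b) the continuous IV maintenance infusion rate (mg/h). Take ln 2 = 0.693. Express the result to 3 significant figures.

(a) 857 mg; (b) 26.4 mg/h

Vd(total) = 40 kg × 1.7 L/kg = 68.00 L
LD = Vd × C = 68.00 × 12.6 = 856.8 mg
CL = 0.693 × Vd / t½ = 0.693 × 68.00 / 22.5 = 2.094 L/h
Infusion rate = CL × Css = 2.094 × 12.6 = 26.38 mg/h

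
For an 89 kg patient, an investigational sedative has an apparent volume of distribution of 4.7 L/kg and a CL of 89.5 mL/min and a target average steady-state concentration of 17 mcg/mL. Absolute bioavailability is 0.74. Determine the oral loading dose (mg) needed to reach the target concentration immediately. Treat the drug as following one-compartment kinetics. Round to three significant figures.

Vd = 4.7 L/kg × 89 kg = 418.3 L
LD = Vd × C / F = 418.3 × 17.00 / 0.74 = 9610 mg

9610 mg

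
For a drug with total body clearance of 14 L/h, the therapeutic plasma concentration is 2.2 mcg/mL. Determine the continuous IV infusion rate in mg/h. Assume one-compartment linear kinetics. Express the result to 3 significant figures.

At steady state, infusion rate equals elimination rate: rate in = CL × Css.
R₀ = 14.00 × 2.2 = 30.80 mg/h

30.8 mg/h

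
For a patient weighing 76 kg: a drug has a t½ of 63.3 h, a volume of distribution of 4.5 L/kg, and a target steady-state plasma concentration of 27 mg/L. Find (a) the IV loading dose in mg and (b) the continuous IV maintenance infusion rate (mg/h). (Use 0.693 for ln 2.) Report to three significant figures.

Vd = 4.5 L/kg × 76 kg = 342.0 L
LD = Vd × C = 342.0 × 27 = 9234 mg
CL = 0.693 × Vd / t½ = 0.693 × 342.0 / 63.3 = 3.744 L/h
Infusion rate = CL × Css = 3.744 × 27 = 101.1 mg/h

(a) 9230 mg; (b) 101 mg/h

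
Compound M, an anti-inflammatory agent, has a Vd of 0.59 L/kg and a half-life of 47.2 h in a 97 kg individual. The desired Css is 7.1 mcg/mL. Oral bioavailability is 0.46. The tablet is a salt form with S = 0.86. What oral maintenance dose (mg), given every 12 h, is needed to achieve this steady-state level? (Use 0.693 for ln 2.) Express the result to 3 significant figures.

181 mg

Vd(total) = 97 kg × 0.59 L/kg = 57.23 L
k = 0.693/47.2 = 0.01468 h⁻¹, so CL = k·Vd = 0.01468 × 57.23 = 0.8401 L/h
D = CL × Css × τ / F / S = 0.8401 × 7.1 × 12 / 0.46 / 0.86 = 180.9 mg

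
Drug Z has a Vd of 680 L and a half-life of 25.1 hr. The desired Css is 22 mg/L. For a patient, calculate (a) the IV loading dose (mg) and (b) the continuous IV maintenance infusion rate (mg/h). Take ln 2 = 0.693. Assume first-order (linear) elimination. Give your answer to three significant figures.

LD = Vd × C = 680.0 × 22 = 14960 mg
CL = 0.693 × Vd / t½ = 0.693 × 680.0 / 25.1 = 18.77 L/h
Infusion rate = CL × Css = 18.77 × 22 = 412.9 mg/h

(a) 15000 mg; (b) 413 mg/h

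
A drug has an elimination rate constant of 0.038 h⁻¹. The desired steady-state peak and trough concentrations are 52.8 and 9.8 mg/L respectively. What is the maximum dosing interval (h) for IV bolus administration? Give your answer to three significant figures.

44.3 h

Between IV bolus doses, concentration decays as C = C₀·e^(−kτ), so C_peak/C_trough = e^(kτ).
τ_max = ln(C_peak/C_trough) / k = ln(52.8/9.8) / 0.03800 = 1.684 / 0.03800 = 44.32 h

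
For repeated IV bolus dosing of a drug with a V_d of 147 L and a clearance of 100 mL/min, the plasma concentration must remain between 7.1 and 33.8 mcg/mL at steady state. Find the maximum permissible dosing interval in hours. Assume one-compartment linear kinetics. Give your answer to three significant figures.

38.2 h

CL = 100 mL/min × 60/1000 = 6.000 L/h
k = CL / Vd = 6.000 / 147.0 = 0.04082 h⁻¹
Between IV bolus doses, concentration decays as C = C₀·e^(−kτ), so C_peak/C_trough = e^(kτ).
τ_max = ln(C_peak/C_trough) / k = ln(33.8/7.1) / 0.04082 = 1.560 / 0.04082 = 38.22 h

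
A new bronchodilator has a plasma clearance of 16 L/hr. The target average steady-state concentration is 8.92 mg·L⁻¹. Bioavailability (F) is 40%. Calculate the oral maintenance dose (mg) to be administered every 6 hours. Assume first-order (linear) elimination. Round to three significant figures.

D = CL × Css × τ / F = 16.00 × 8.92 × 6 / 0.4 = 2141 mg

2140 mg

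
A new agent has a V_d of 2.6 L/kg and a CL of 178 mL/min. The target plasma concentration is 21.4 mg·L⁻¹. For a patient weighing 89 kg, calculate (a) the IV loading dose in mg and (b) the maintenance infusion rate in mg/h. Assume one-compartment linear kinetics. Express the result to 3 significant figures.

(a) 4950 mg; (b) 229 mg/h

Total Vd = 2.6 × 89 = 231.4 L
Loading: fill Vd to C_target → 231.4 L × 21.4 mg/L = 4952 mg
CL = 178 mL/min = 178 × 0.06 = 10.68 L/h
Maintenance infusion rate = CL × Css = 10.68 × 21.4 = 228.6 mg/h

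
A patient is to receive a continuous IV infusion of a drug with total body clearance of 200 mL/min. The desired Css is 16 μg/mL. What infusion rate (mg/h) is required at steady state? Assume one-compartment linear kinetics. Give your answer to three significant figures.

CL = 200 mL/min × 60/1000 = 12.00 L/h
Rate = CL × Css = 12.00 × 16 = 192.0 mg/h

192 mg/h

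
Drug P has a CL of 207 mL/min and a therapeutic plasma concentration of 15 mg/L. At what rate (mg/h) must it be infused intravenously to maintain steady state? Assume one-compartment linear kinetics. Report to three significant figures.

186 mg/h

CL = 207 mL/min = 207 × 0.06 = 12.42 L/h
Infusion rate = CL · Css = 12.42 L/h × 15 mg/L = 186.3 mg/h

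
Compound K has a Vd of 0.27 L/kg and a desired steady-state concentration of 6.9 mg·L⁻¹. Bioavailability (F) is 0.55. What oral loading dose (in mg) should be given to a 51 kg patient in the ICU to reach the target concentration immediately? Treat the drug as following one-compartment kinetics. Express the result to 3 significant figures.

Total Vd = 0.27 × 51 = 13.77 L
LD = Vd × C / F = 13.77 × 6.900 / 0.55 = 172.8 mg

173 mg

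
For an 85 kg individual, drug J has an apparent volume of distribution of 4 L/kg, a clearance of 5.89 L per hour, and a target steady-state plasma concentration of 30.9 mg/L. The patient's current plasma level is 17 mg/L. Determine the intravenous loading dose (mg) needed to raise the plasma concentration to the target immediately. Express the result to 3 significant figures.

Vd = 4 L/kg × 85 kg = 340.0 L
Concentration deficit ΔC = 30.9 − 17 = 13.90 mg/L
LD = Vd × ΔC = 340.0 × 13.90 = 4726 mg

4730 mg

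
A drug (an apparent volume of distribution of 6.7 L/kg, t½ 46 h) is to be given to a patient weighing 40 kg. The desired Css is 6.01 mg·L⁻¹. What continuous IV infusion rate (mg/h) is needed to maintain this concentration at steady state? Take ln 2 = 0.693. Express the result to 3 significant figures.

24.3 mg/h

Total Vd = 6.7 × 40 = 268.0 L
CL = ln 2 · Vd / t½ = 0.693 × 268.0 / 46 = 4.037 L/h
Infusion rate = CL × Css = 4.037 × 6.01 = 24.26 mg/h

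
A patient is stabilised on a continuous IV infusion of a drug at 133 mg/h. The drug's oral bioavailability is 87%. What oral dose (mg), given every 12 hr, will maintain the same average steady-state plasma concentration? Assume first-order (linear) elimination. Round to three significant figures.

To maintain the same Css, the systemic dosing rate must be unchanged: F·D/τ = infusion rate.
D = rate × τ / F = 133 × 12 / 0.87 = 1834 mg

1830 mg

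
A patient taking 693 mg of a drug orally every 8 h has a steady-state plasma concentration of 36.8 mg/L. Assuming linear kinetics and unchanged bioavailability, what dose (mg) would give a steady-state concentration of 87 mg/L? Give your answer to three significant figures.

For first-order elimination, Css ∝ F·D/(CL·τ); F and CL are unchanged, so Css ∝ D/τ.
D₂ = D₁ × (Css,target / Css,current) = 693 × 87/36.8 = 1638 mg

1640 mg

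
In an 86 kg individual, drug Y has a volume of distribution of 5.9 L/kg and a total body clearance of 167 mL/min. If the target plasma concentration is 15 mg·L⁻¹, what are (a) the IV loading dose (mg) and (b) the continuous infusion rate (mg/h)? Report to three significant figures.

(a) 7610 mg; (b) 150 mg/h

Vd(total) = 86 kg × 5.9 L/kg = 507.4 L
Loading dose = Vd × C = 507.4 × 15 = 7611 mg
CL = 167 mL/min = 167 × 0.06 = 10.02 L/h
Maintenance infusion rate = CL × Css = 10.02 × 15 = 150.3 mg/h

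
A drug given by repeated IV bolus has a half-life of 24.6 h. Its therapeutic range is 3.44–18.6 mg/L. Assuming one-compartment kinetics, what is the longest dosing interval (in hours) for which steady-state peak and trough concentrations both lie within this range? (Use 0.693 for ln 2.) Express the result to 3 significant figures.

59.9 h

k = 0.693 / t½ = 0.693 / 24.6 = 0.02817 h⁻¹
Between IV bolus doses, concentration decays as C = C₀·e^(−kτ), so C_peak/C_trough = e^(kτ).
τ_max = ln(C_peak/C_trough) / k = ln(18.6/3.44) / 0.02817 = 1.688 / 0.02817 = 59.92 h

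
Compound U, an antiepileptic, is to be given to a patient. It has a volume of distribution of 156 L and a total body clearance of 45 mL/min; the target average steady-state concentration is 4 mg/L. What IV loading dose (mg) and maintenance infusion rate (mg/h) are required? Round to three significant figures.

(a) 624 mg; (b) 10.8 mg/h

Loading dose = Vd × C = 156.0 × 4 = 624.0 mg
Convert clearance: 45 mL/min × 60 min/h ÷ 1000 mL/L = 2.700 L/h
Maintenance: replace elimination → rate = CL × Css = 2.700 × 4 = 10.80 mg/h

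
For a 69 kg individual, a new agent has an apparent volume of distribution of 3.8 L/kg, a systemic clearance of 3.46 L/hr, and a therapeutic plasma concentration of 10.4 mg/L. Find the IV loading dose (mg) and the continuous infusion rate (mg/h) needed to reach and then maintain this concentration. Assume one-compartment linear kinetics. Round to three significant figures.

Vd = 3.8 L/kg × 69 kg = 262.2 L
Loading dose = Vd × C = 262.2 × 10.4 = 2727 mg
Infusion rate = 3.460 L/h × 10.4 mg/L = 35.98 mg/h

(a) 2730 mg; (b) 36.0 mg/h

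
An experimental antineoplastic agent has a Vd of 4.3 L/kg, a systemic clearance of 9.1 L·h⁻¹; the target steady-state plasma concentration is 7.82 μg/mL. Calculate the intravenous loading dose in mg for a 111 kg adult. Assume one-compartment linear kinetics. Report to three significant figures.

Vd(total) = 111 kg × 4.3 L/kg = 477.3 L
LD = Vd × C = 477.3 × 7.820 = 3732 mg

3730 mg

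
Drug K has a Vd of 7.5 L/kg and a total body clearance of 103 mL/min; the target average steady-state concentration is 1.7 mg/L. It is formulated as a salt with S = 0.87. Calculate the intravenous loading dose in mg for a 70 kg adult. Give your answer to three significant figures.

1030 mg

Vd(total) = 70 kg × 7.5 L/kg = 525.0 L
The loading dose fills Vd to the target concentration; clearance is irrelevant here.
LD = Vd × C / S = 525.0 × 1.700 / 0.87 = 1026 mg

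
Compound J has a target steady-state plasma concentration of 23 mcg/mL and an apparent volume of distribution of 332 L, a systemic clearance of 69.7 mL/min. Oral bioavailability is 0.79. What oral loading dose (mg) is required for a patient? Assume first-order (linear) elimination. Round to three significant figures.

9670 mg

LD = Vd × C / F = 332.0 × 23.00 / 0.79 = 9666 mg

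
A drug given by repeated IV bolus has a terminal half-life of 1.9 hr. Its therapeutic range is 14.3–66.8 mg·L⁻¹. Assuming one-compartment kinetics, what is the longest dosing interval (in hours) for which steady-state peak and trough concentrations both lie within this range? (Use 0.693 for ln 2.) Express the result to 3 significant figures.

k = 0.693 / t½ = 0.693 / 1.9 = 0.3647 h⁻¹
Between IV bolus doses, concentration decays as C = C₀·e^(−kτ), so C_peak/C_trough = e^(kτ).
τ_max = ln(C_peak/C_trough) / k = ln(66.8/14.3) / 0.3647 = 1.541 / 0.3647 = 4.225 h

4.23 h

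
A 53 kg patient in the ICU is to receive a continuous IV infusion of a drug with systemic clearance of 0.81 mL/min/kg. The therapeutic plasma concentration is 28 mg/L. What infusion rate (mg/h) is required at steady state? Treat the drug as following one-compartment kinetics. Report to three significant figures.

72.1 mg/h

CL = 0.81 mL/min/kg × 53 kg = 42.93 mL/min = 42.93 × 60/1000 = 2.576 L/h
Rate = CL × Css = 2.576 × 28 = 72.13 mg/h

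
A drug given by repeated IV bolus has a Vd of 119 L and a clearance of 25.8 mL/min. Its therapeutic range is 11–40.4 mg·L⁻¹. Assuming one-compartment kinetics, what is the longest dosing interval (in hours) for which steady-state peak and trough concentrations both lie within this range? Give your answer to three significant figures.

CL = 25.8 mL/min × 60/1000 = 1.548 L/h
k = CL / Vd = 1.548 / 119.0 = 0.01301 h⁻¹
Between IV bolus doses, concentration decays as C = C₀·e^(−kτ), so C_peak/C_trough = e^(kτ).
τ_max = ln(C_peak/C_trough) / k = ln(40.4/11) / 0.01301 = 1.301 / 0.01301 = 100.0 h

100 h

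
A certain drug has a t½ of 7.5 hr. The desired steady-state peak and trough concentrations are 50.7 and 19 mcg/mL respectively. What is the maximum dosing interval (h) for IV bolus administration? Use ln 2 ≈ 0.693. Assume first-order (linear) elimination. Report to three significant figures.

10.6 h

k = 0.693 / t½ = 0.693 / 7.5 = 0.09240 h⁻¹
Between IV bolus doses, concentration decays as C = C₀·e^(−kτ), so C_peak/C_trough = e^(kτ).
τ_max = ln(C_peak/C_trough) / k = ln(50.7/19) / 0.09240 = 0.9815 / 0.09240 = 10.62 h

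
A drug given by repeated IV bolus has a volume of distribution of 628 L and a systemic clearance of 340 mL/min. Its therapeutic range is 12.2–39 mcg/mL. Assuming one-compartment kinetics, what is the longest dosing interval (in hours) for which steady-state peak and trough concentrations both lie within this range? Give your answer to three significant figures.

35.8 h

CL = 340 mL/min = 340 × 0.06 = 20.40 L/h
k = CL / Vd = 20.40 / 628.0 = 0.03248 h⁻¹
Between IV bolus doses, concentration decays as C = C₀·e^(−kτ), so C_peak/C_trough = e^(kτ).
τ_max = ln(C_peak/C_trough) / k = ln(39/12.2) / 0.03248 = 1.162 / 0.03248 = 35.78 h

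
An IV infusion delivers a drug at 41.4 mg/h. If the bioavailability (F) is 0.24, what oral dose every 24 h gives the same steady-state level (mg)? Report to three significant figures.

4140 mg

To maintain the same Css, the systemic dosing rate must be unchanged: F·D/τ = infusion rate.
D = rate × τ / F = 41.4 × 24 / 0.24 = 4140 mg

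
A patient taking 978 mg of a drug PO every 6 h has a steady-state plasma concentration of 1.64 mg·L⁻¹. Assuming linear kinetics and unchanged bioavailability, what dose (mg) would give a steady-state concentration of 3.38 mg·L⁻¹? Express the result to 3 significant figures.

2020 mg

With linear kinetics, Css is proportional to dose rate (D/τ) at fixed clearance.
D₂ = D₁ × (Css,target / Css,current) = 978 × 3.38/1.64 = 2016 mg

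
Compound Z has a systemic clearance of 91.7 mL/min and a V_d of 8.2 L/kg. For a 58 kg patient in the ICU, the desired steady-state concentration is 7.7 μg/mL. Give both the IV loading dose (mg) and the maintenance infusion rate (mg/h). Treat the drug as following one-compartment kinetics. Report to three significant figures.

Total Vd = 8.2 × 58 = 475.6 L
LD = Vd · C_target = 475.6 × 7.7 = 3662 mg
CL = 91.7 mL/min = 91.7 × 0.06 = 5.502 L/h
Maintenance: replace elimination → rate = CL × Css = 5.502 × 7.7 = 42.37 mg/h

(a) 3660 mg; (b) 42.4 mg/h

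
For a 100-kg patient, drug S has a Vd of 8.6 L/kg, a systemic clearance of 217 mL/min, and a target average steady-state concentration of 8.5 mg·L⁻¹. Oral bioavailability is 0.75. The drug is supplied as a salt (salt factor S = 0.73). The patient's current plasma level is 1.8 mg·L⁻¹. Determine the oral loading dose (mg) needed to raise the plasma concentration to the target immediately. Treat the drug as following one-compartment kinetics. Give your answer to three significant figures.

Vd(total) = 100 kg × 8.6 L/kg = 860.0 L
Loading dose depends on Vd (not clearance): it fills the distribution volume.
Concentration deficit ΔC = 8.5 − 1.8 = 6.700 mg/L
LD = Vd × ΔC / F / S = 860.0 × 6.700 / 0.75 / 0.73 = 10520 mg

10500 mg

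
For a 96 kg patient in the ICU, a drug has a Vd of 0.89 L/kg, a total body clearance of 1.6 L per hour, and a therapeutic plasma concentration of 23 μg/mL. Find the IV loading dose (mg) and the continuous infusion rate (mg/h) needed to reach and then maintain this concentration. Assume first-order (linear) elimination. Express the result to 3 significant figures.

Total Vd = 0.89 × 96 = 85.44 L
Loading dose = Vd × C = 85.44 × 23 = 1965 mg
Maintenance infusion rate = CL × Css = 1.600 × 23 = 36.80 mg/h

(a) 1970 mg; (b) 36.8 mg/h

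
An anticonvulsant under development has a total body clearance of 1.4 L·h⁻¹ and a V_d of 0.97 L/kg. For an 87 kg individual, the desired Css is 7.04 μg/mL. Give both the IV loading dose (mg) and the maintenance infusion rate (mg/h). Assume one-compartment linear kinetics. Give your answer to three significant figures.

(a) 594 mg; (b) 9.86 mg/h

Vd(total) = 87 kg × 0.97 L/kg = 84.39 L
Loading: fill Vd to C_target → 84.39 L × 7.04 mg/L = 594.1 mg
Maintenance: replace elimination → rate = CL × Css = 1.400 × 7.04 = 9.856 mg/h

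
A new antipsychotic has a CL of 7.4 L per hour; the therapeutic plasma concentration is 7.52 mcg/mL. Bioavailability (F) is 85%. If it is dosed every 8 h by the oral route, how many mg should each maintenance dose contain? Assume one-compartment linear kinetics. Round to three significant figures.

524 mg

D = CL × Css × τ / F = 7.400 × 7.52 × 8 / 0.85 = 523.7 mg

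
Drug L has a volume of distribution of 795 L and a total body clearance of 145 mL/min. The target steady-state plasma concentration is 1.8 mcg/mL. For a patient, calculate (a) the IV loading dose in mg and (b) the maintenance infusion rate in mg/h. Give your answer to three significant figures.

(a) 1430 mg; (b) 15.7 mg/h

Loading: fill Vd to C_target → 795.0 L × 1.8 mg/L = 1431 mg
Convert clearance: 145 mL/min × 60 min/h ÷ 1000 mL/L = 8.700 L/h
Maintenance: replace elimination → rate = CL × Css = 8.700 × 1.8 = 15.66 mg/h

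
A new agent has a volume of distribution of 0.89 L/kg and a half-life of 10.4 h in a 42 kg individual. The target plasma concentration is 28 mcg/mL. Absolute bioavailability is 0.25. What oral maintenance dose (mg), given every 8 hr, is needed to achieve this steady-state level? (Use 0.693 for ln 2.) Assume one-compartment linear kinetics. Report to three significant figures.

Total Vd = 0.89 × 42 = 37.38 L
CL = ln 2 · Vd / t½ = 0.693 × 37.38 / 10.4 = 2.491 L/h
D = CL × Css × τ / F = 2.491 × 28 × 8 / 0.25 = 2232 mg

2230 mg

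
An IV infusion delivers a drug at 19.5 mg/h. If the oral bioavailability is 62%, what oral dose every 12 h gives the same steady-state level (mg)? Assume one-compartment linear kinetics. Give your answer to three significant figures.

To maintain the same Css, the systemic dosing rate must be unchanged: F·D/τ = infusion rate.
D = rate × τ / F = 19.5 × 12 / 0.62 = 377.4 mg

377 mg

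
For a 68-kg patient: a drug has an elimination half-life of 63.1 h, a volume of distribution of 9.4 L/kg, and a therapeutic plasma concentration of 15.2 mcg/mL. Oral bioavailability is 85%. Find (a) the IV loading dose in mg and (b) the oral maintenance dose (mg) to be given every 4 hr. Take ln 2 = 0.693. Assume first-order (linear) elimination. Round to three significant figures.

(a) 9720 mg; (b) 502 mg

Vd = 9.4 L/kg × 68 kg = 639.2 L
LD = Vd × C = 639.2 × 15.2 = 9716 mg
CL = 0.693 × Vd / t½ = 0.693 × 639.2 / 63.1 = 7.020 L/h
D = CL × Css × τ / F = 7.020 × 15.2 × 4 / 0.85 = 502.1 mg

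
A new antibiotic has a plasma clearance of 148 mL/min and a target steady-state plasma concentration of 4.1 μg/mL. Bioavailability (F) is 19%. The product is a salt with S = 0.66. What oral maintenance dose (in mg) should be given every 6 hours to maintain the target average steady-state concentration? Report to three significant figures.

CL = 148 mL/min × 60/1000 = 8.880 L/h
D = CL × Css × τ / F / S = 8.880 × 4.1 × 6 / 0.19 / 0.66 = 1742 mg

1740 mg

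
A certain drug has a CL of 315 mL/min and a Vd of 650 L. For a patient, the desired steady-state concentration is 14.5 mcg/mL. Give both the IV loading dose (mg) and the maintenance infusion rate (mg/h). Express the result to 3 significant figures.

LD = Vd · C_target = 650.0 × 14.5 = 9425 mg
CL = 315 mL/min = 315 × 0.06 = 18.90 L/h
Infusion rate = 18.90 L/h × 14.5 mg/L = 274.1 mg/h

(a) 9430 mg; (b) 274 mg/h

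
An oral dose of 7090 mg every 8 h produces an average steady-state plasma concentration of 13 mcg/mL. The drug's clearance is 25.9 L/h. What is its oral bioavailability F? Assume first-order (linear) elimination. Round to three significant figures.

0.380

F·D/τ = CL·Css at steady state → F = CL·Css·τ / D.
F = 25.9 × 13 × 8 / 7090 = 0.380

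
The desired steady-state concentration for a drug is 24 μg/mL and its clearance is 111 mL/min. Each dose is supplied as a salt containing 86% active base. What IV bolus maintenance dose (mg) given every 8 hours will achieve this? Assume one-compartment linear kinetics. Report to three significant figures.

Convert clearance: 111 mL/min × 60 min/h ÷ 1000 mL/L = 6.660 L/h
D = CL × Css × τ / S = 6.660 × 24 × 8 / 0.86 = 1487 mg

1490 mg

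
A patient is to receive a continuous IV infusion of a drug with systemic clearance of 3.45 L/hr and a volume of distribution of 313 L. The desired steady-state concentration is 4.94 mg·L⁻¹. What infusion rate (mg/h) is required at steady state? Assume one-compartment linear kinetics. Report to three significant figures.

17.0 mg/h

R₀ = 3.450 × 4.94 = 17.04 mg/h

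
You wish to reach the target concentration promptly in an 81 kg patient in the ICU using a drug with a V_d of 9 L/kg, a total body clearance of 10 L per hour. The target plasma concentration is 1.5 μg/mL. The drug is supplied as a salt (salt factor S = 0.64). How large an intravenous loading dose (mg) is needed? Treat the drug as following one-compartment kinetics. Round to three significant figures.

1710 mg

Vd = 9 L/kg × 81 kg = 729.0 L
LD = Vd × C / S = 729.0 × 1.500 / 0.64 = 1709 mg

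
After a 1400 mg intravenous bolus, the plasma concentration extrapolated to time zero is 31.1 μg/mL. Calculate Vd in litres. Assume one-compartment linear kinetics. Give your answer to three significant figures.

Immediately after an IV bolus, C₀ = Dose / Vd, so Vd = Dose / C₀.
Vd = 1400 / 31.1 = 45.02 L

45.0 L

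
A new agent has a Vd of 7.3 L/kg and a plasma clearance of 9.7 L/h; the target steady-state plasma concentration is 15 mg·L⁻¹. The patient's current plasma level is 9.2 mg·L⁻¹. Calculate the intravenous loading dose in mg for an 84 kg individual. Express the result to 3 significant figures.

3560 mg

Total Vd = 7.3 × 84 = 613.2 L
Concentration deficit ΔC = 15 − 9.2 = 5.800 mg/L
LD = Vd × ΔC = 613.2 × 5.800 = 3557 mg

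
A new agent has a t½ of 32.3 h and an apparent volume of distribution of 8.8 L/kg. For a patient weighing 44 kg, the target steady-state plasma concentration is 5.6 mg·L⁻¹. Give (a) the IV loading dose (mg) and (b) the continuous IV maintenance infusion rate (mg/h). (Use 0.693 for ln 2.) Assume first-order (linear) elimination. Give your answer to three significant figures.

(a) 2170 mg; (b) 46.5 mg/h

Total Vd = 8.8 × 44 = 387.2 L
LD = Vd × C = 387.2 × 5.6 = 2168 mg
CL = 0.693 × Vd / t½ = 0.693 × 387.2 / 32.3 = 8.307 L/h
Infusion rate = CL × Css = 8.307 × 5.6 = 46.52 mg/h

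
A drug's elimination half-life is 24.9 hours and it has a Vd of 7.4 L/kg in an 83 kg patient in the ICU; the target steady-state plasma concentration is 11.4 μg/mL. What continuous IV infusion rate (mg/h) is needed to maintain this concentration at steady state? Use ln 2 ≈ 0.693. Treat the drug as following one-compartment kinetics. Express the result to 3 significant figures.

195 mg/h

Total Vd = 7.4 × 83 = 614.2 L
CL = 0.693 × Vd / t½ = 0.693 × 614.2 / 24.9 = 17.09 L/h
Infusion rate = CL × Css = 17.09 × 11.4 = 194.8 mg/h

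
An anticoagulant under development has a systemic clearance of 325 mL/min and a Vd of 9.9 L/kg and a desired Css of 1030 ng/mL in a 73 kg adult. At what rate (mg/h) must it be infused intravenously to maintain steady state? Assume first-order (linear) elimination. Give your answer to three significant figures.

20.1 mg/h

CL = 325 mL/min × 60/1000 = 19.50 L/h
C = 1030 ng/mL = 1.030 mg/L
R₀ = 19.50 × 1.03 = 20.09 mg/h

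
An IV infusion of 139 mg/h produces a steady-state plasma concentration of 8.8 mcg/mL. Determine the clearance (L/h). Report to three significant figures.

At steady state, infusion rate = CL × Css, so CL = rate / Css.
CL = 139 / 8.8 = 15.80 L/h

15.8 L/h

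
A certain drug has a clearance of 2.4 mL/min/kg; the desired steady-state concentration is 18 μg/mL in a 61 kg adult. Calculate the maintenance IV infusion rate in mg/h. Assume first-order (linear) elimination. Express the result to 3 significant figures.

158 mg/h

CL = 2.4 mL/min/kg × 61 kg = 146.4 mL/min = 146.4 × 60/1000 = 8.784 L/h
Rate = CL × Css = 8.784 × 18 = 158.1 mg/h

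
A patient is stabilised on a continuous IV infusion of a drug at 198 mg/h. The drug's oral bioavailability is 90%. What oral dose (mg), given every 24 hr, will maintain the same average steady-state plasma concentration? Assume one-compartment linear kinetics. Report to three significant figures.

To maintain the same Css, the systemic dosing rate must be unchanged: F·D/τ = infusion rate.
D = rate × τ / F = 198 × 24 / 0.9 = 5280 mg

5280 mg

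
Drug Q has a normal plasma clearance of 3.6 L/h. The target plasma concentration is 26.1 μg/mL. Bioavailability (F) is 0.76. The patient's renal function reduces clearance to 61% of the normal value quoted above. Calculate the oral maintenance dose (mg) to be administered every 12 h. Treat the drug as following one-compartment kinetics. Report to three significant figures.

Patient clearance = 0.61 × 3.600 = 2.196 L/h
D = CL × Css × τ / F = 2.196 × 26.1 × 12 / 0.76 = 905.0 mg

905 mg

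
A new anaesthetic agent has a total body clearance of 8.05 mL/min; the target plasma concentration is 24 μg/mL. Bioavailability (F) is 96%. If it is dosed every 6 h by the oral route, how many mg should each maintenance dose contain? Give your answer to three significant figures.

CL = 8.05 mL/min × 60/1000 = 0.4830 L/h
At steady state, dose per interval replaces the amount cleared in that interval: F·D/τ = CL·Css.
D = CL × Css × τ / F = 0.4830 × 24 × 6 / 0.96 = 72.45 mg

72.5 mg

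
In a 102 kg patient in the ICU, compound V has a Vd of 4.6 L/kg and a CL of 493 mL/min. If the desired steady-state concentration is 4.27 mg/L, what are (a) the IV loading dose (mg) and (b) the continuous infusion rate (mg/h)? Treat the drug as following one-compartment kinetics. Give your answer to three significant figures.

(a) 2000 mg; (b) 126 mg/h

Vd = 4.6 L/kg × 102 kg = 469.2 L
Loading: fill Vd to C_target → 469.2 L × 4.27 mg/L = 2003 mg
CL = 493 mL/min = 493 × 0.06 = 29.58 L/h
Maintenance: replace elimination → rate = CL × Css = 29.58 × 4.27 = 126.3 mg/h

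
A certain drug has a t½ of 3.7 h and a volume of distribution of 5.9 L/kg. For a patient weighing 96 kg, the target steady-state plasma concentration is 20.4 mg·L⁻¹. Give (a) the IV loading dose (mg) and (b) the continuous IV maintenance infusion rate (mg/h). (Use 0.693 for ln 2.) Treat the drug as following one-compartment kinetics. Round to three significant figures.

Vd(total) = 96 kg × 5.9 L/kg = 566.4 L
LD = Vd × C = 566.4 × 20.4 = 11550 mg
CL = 0.693 × Vd / t½ = 0.693 × 566.4 / 3.7 = 106.1 L/h
Infusion rate = CL × Css = 106.1 × 20.4 = 2164 mg/h

(a) 11600 mg; (b) 2160 mg/h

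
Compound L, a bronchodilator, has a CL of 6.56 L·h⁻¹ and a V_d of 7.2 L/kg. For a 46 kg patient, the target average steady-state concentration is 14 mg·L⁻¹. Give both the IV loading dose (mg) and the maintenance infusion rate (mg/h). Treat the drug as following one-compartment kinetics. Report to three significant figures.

(a) 4640 mg; (b) 91.8 mg/h

Total Vd = 7.2 × 46 = 331.2 L
Loading: fill Vd to C_target → 331.2 L × 14 mg/L = 4637 mg
Infusion rate = 6.560 L/h × 14 mg/L = 91.84 mg/h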